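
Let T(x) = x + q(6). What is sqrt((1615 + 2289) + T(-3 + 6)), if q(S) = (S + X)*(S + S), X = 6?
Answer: sqrt(4051) ≈ 63.647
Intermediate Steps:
q(S) = 2*S*(6 + S) (q(S) = (S + 6)*(S + S) = (6 + S)*(2*S) = 2*S*(6 + S))
T(x) = 144 + x (T(x) = x + 2*6*(6 + 6) = x + 2*6*12 = x + 144 = 144 + x)
sqrt((1615 + 2289) + T(-3 + 6)) = sqrt((1615 + 2289) + (144 + (-3 + 6))) = sqrt(3904 + (144 + 3)) = sqrt(3904 + 147) = sqrt(4051)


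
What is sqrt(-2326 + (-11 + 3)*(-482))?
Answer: 3*sqrt(170) ≈ 39.115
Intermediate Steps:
sqrt(-2326 + (-11 + 3)*(-482)) = sqrt(-2326 - 8*(-482)) = sqrt(-2326 + 3856) = sqrt(1530) = 3*sqrt(170)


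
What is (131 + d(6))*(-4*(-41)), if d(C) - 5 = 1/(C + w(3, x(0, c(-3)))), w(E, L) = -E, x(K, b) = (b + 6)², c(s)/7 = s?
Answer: 67076/3 ≈ 22359.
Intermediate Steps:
c(s) = 7*s
x(K, b) = (6 + b)²
d(C) = 5 + 1/(-3 + C) (d(C) = 5 + 1/(C - 1*3) = 5 + 1/(C - 3) = 5 + 1/(-3 + C))
(131 + d(6))*(-4*(-41)) = (131 + (-14 + 5*6)/(-3 + 6))*(-4*(-41)) = (131 + (-14 + 30)/3)*164 = (131 + (⅓)*16)*164 = (131 + 16/3)*164 = (409/3)*164 = 67076/3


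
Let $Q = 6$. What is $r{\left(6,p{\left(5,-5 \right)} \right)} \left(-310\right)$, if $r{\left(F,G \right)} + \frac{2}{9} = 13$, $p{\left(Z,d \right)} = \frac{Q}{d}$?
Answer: $- \frac{35650}{9} \approx -3961.1$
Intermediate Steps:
$p{\left(Z,d \right)} = \frac{6}{d}$
$r{\left(F,G \right)} = \frac{115}{9}$ ($r{\left(F,G \right)} = - \frac{2}{9} + 13 = \frac{115}{9}$)
$r{\left(6,p{\left(5,-5 \right)} \right)} \left(-310\right) = \frac{115}{9} \left(-310\right) = - \frac{35650}{9}$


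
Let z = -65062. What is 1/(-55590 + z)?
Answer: -1/120652 ≈ -8.2883e-6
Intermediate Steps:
1/(-55590 + z) = 1/(-55590 - 65062) = 1/(-120652) = -1/120652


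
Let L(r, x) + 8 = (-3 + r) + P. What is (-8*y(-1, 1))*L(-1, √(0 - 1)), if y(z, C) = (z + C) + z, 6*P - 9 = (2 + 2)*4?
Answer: -188/3 ≈ -62.667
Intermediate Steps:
P = 25/6 (P = 3/2 + ((2 + 2)*4)/6 = 3/2 + (4*4)/6 = 3/2 + (⅙)*16 = 3/2 + 8/3 = 25/6 ≈ 4.1667)
L(r, x) = -41/6 + r (L(r, x) = -8 + ((-3 + r) + 25/6) = -8 + (7/6 + r) = -41/6 + r)
y(z, C) = C + 2*z (y(z, C) = (C + z) + z = C + 2*z)
(-8*y(-1, 1))*L(-1, √(0 - 1)) = (-8*(1 + 2*(-1)))*(-41/6 - 1) = -8*(1 - 2)*(-47/6) = -8*(-1)*(-47/6) = 8*(-47/6) = -188/3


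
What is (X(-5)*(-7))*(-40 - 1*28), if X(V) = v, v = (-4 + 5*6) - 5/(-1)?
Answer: 14756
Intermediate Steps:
v = 31 (v = (-4 + 30) - 5*(-1) = 26 - 1*(-5) = 26 + 5 = 31)
X(V) = 31
(X(-5)*(-7))*(-40 - 1*28) = (31*(-7))*(-40 - 1*28) = -217*(-40 - 28) = -217*(-68) = 14756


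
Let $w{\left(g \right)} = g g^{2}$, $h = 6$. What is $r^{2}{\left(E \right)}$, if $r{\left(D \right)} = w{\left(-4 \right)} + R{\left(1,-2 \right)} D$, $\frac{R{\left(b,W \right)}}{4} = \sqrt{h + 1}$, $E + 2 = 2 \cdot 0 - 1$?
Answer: $5104 + 1536 \sqrt{7} \approx 9167.9$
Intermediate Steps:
$E = -3$ ($E = -2 + \left(2 \cdot 0 - 1\right) = -2 + \left(0 - 1\right) = -2 - 1 = -3$)
$w{\left(g \right)} = g^{3}$
$R{\left(b,W \right)} = 4 \sqrt{7}$ ($R{\left(b,W \right)} = 4 \sqrt{6 + 1} = 4 \sqrt{7}$)
$r{\left(D \right)} = -64 + 4 D \sqrt{7}$ ($r{\left(D \right)} = \left(-4\right)^{3} + 4 \sqrt{7} D = -64 + 4 D \sqrt{7}$)
$r^{2}{\left(E \right)} = \left(-64 + 4 \left(-3\right) \sqrt{7}\right)^{2} = \left(-64 - 12 \sqrt{7}\right)^{2}$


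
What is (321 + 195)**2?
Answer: 266256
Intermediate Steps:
(321 + 195)**2 = 516**2 = 266256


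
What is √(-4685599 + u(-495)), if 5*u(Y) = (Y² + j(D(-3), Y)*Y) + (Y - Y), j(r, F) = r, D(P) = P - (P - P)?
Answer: 83*I*√673 ≈ 2153.2*I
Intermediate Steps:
D(P) = P (D(P) = P - 1*0 = P + 0 = P)
u(Y) = -3*Y/5 + Y²/5 (u(Y) = ((Y² - 3*Y) + (Y - Y))/5 = ((Y² - 3*Y) + 0)/5 = (Y² - 3*Y)/5 = -3*Y/5 + Y²/5)
√(-4685599 + u(-495)) = √(-4685599 + (⅕)*(-495)*(-3 - 495)) = √(-4685599 + (⅕)*(-495)*(-498)) = √(-4685599 + 49302) = √(-4636297) = 83*I*√673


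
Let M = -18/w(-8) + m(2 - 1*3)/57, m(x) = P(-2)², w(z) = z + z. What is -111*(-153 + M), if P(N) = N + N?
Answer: 2557699/152 ≈ 16827.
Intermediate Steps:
P(N) = 2*N
w(z) = 2*z
m(x) = 16 (m(x) = (2*(-2))² = (-4)² = 16)
M = 641/456 (M = -18/(2*(-8)) + 16/57 = -18/(-16) + 16*(1/57) = -18*(-1/16) + 16/57 = 9/8 + 16/57 = 641/456 ≈ 1.4057)
-111*(-153 + M) = -111*(-153 + 641/456) = -111*(-69127/456) = 2557699/152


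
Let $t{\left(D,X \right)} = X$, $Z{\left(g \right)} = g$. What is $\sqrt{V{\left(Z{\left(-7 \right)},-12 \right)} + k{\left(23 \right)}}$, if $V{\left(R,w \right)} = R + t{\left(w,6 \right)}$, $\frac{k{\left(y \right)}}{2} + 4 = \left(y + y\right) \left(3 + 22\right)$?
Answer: $\sqrt{2291} \approx 47.864$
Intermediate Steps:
$k{\left(y \right)} = -8 + 100 y$ ($k{\left(y \right)} = -8 + 2 \left(y + y\right) \left(3 + 22\right) = -8 + 2 \cdot 2 y 25 = -8 + 2 \cdot 50 y = -8 + 100 y$)
$V{\left(R,w \right)} = 6 + R$ ($V{\left(R,w \right)} = R + 6 = 6 + R$)
$\sqrt{V{\left(Z{\left(-7 \right)},-12 \right)} + k{\left(23 \right)}} = \sqrt{\left(6 - 7\right) + \left(-8 + 100 \cdot 23\right)} = \sqrt{-1 + \left(-8 + 2300\right)} = \sqrt{-1 + 2292} = \sqrt{2291}$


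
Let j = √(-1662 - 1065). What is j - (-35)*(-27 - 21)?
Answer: -1680 + 3*I*√303 ≈ -1680.0 + 52.221*I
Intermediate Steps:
j = 3*I*√303 (j = √(-2727) = 3*I*√303 ≈ 52.221*I)
j - (-35)*(-27 - 21) = 3*I*√303 - (-35)*(-27 - 21) = 3*I*√303 - (-35)*(-48) = 3*I*√303 - 1*1680 = 3*I*√303 - 1680 = -1680 + 3*I*√303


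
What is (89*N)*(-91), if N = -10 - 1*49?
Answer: 477841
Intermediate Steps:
N = -59 (N = -10 - 49 = -59)
(89*N)*(-91) = (89*(-59))*(-91) = -5251*(-91) = 477841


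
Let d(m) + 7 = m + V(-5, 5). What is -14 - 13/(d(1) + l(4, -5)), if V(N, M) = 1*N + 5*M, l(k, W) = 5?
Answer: -279/19 ≈ -14.684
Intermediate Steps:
V(N, M) = N + 5*M
d(m) = 13 + m (d(m) = -7 + (m + (-5 + 5*5)) = -7 + (m + (-5 + 25)) = -7 + (m + 20) = -7 + (20 + m) = 13 + m)
-14 - 13/(d(1) + l(4, -5)) = -14 - 13/((13 + 1) + 5) = -14 - 13/(14 + 5) = -14 - 13/19 = -279/19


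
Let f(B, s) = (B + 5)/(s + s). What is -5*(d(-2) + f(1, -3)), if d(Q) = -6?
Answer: 35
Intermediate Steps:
f(B, s) = (5 + B)/(2*s) (f(B, s) = (5 + B)/((2*s)) = (5 + B)*(1/(2*s)) = (5 + B)/(2*s))
-5*(d(-2) + f(1, -3)) = -5*(-6 + (1/2)*(5 + 1)/(-3)) = -5*(-6 + (1/2)*(-1/3)*6) = -5*(-6 - 1) = -5*(-7) = 35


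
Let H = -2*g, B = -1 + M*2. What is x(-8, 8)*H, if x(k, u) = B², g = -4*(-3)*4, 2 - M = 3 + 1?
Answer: -2400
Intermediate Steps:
M = -2 (M = 2 - (3 + 1) = 2 - 1*4 = 2 - 4 = -2)
B = -5 (B = -1 - 2*2 = -1 - 4 = -5)
g = 48 (g = 12*4 = 48)
x(k, u) = 25 (x(k, u) = (-5)² = 25)
H = -96 (H = -2*48 = -96)
x(-8, 8)*H = 25*(-96) = -2400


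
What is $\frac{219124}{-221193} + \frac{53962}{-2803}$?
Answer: $- \frac{12550221238}{620003979} \approx -20.242$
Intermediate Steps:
$\frac{219124}{-221193} + \frac{53962}{-2803} = 219124 \left(- \frac{1}{221193}\right) + 53962 \left(- \frac{1}{2803}\right) = - \frac{219124}{221193} - \frac{53962}{2803} = - \frac{12550221238}{620003979}$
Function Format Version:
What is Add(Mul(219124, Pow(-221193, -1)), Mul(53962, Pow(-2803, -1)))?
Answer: Rational(-12550221238, 620003979) ≈ -20.242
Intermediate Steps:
Add(Mul(219124, Pow(-221193, -1)), Mul(53962, Pow(-2803, -1))) = Add(Mul(219124, Rational(-1, 221193)), Mul(53962, Rational(-1, 2803))) = Add(Rational(-219124, 221193), Rational(-53962, 2803)) = Rational(-12550221238, 620003979)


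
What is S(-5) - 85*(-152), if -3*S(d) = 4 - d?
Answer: 12917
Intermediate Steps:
S(d) = -4/3 + d/3 (S(d) = -(4 - d)/3 = -4/3 + d/3)
S(-5) - 85*(-152) = (-4/3 + (1/3)*(-5)) - 85*(-152) = (-4/3 - 5/3) + 12920 = -3 + 12920 = 12917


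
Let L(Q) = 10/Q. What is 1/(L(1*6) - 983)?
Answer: -3/2944 ≈ -0.0010190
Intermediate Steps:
1/(L(1*6) - 983) = 1/(10/((1*6)) - 983) = 1/(10/6 - 983) = 1/(10*(⅙) - 983) = 1/(5/3 - 983) = 1/(-2944/3) = -3/2944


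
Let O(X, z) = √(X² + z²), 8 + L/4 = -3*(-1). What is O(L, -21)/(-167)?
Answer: -29/167 ≈ -0.17365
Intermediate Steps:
L = -20 (L = -32 + 4*(-3*(-1)) = -32 + 4*3 = -32 + 12 = -20)
O(L, -21)/(-167) = √((-20)² + (-21)²)/(-167) = √(400 + 441)*(-1/167) = √841*(-1/167) = 29*(-1/167) = -29/167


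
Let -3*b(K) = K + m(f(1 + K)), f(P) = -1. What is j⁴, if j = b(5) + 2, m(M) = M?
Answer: 16/81 ≈ 0.19753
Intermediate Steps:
b(K) = ⅓ - K/3 (b(K) = -(K - 1)/3 = -(-1 + K)/3 = ⅓ - K/3)
j = ⅔ (j = (⅓ - ⅓*5) + 2 = (⅓ - 5/3) + 2 = -4/3 + 2 = ⅔ ≈ 0.66667)
j⁴ = (⅔)⁴ = 16/81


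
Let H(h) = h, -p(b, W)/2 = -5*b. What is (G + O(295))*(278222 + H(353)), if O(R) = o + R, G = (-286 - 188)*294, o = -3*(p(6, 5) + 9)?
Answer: -38796583100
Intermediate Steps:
p(b, W) = 10*b (p(b, W) = -(-10)*b = 10*b)
o = -207 (o = -3*(10*6 + 9) = -3*(60 + 9) = -3*69 = -207)
G = -139356 (G = -474*294 = -139356)
O(R) = -207 + R
(G + O(295))*(278222 + H(353)) = (-139356 + (-207 + 295))*(278222 + 353) = (-139356 + 88)*278575 = -139268*278575 = -38796583100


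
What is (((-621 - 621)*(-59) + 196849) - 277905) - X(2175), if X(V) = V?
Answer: -9953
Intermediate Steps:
(((-621 - 621)*(-59) + 196849) - 277905) - X(2175) = (((-621 - 621)*(-59) + 196849) - 277905) - 1*2175 = ((-1242*(-59) + 196849) - 277905) - 2175 = ((73278 + 196849) - 277905) - 2175 = (270127 - 277905) - 2175 = -7778 - 2175 = -9953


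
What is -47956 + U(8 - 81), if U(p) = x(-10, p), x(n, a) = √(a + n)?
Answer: -47956 + I*√83 ≈ -47956.0 + 9.1104*I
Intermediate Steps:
U(p) = √(-10 + p) (U(p) = √(p - 10) = √(-10 + p))
-47956 + U(8 - 81) = -47956 + √(-10 + (8 - 81)) = -47956 + √(-10 - 73) = -47956 + √(-83) = -47956 + I*√83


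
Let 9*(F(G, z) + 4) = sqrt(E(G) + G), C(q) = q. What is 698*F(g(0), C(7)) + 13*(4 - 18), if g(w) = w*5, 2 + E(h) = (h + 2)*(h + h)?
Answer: -2974 + 698*I*sqrt(2)/9 ≈ -2974.0 + 109.68*I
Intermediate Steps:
E(h) = -2 + 2*h*(2 + h) (E(h) = -2 + (h + 2)*(h + h) = -2 + (2 + h)*(2*h) = -2 + 2*h*(2 + h))
g(w) = 5*w
F(G, z) = -4 + sqrt(-2 + 2*G**2 + 5*G)/9 (F(G, z) = -4 + sqrt((-2 + 2*G**2 + 4*G) + G)/9 = -4 + sqrt(-2 + 2*G**2 + 5*G)/9)
698*F(g(0), C(7)) + 13*(4 - 18) = 698*(-4 + sqrt(-2 + 2*(5*0)**2 + 5*(5*0))/9) + 13*(4 - 18) = 698*(-4 + sqrt(-2 + 2*0**2 + 5*0)/9) + 13*(-14) = 698*(-4 + sqrt(-2 + 2*0 + 0)/9) - 182 = 698*(-4 + sqrt(-2 + 0 + 0)/9) - 182 = 698*(-4 + sqrt(-2)/9) - 182 = 698*(-4 + (I*sqrt(2))/9) - 182 = 698*(-4 + I*sqrt(2)/9) - 182 = (-2792 + 698*I*sqrt(2)/9) - 182 = -2974 + 698*I*sqrt(2)/9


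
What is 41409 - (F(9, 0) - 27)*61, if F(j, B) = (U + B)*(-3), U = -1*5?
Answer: 42141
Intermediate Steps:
U = -5
F(j, B) = 15 - 3*B (F(j, B) = (-5 + B)*(-3) = 15 - 3*B)
41409 - (F(9, 0) - 27)*61 = 41409 - ((15 - 3*0) - 27)*61 = 41409 - ((15 + 0) - 27)*61 = 41409 - (15 - 27)*61 = 41409 - (-12)*61 = 41409 - 1*(-732) = 41409 + 732 = 42141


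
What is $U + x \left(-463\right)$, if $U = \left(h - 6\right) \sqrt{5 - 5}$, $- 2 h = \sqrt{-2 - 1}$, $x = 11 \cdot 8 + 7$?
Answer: $-43985$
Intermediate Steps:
$x = 95$ ($x = 88 + 7 = 95$)
$h = - \frac{i \sqrt{3}}{2}$ ($h = - \frac{\sqrt{-2 - 1}}{2} = - \frac{\sqrt{-3}}{2} = - \frac{i \sqrt{3}}{2} \approx - 0.86602 i$)
$U = 0$ ($U = \left(- \frac{i \sqrt{3}}{2} - 6\right) \sqrt{5 - 5} = \left(-6 - \frac{i \sqrt{3}}{2}\right) \sqrt{0} = \left(-6 - \frac{i \sqrt{3}}{2}\right) 0 = 0$)
$U + x \left(-463\right) = 0 + 95 \left(-463\right) = 0 - 43985 = -43985$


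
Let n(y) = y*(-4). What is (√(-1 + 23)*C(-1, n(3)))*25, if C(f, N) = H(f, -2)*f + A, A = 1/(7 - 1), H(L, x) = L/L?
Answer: -125*√22/6 ≈ -97.717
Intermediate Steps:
H(L, x) = 1
A = ⅙ (A = 1/6 = ⅙ ≈ 0.16667)
n(y) = -4*y
C(f, N) = ⅙ + f (C(f, N) = 1*f + ⅙ = f + ⅙ = ⅙ + f)
(√(-1 + 23)*C(-1, n(3)))*25 = (√(-1 + 23)*(⅙ - 1))*25 = (√22*(-⅚))*25 = -5*√22/6*25 = -125*√22/6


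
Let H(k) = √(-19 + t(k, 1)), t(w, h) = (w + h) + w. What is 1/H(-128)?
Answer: -I*√274/274 ≈ -0.060412*I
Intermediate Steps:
t(w, h) = h + 2*w (t(w, h) = (h + w) + w = h + 2*w)
H(k) = √(-18 + 2*k) (H(k) = √(-19 + (1 + 2*k)) = √(-18 + 2*k))
1/H(-128) = 1/(√(-18 + 2*(-128))) = 1/(√(-18 - 256)) = 1/(√(-274)) = 1/(I*√274) = -I*√274/274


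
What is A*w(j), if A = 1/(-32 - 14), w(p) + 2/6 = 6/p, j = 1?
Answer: -17/138 ≈ -0.12319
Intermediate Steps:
w(p) = -⅓ + 6/p
A = -1/46 (A = 1/(-46) = -1/46 ≈ -0.021739)
A*w(j) = -(18 - 1*1)/(138*1) = -(18 - 1)/138 = -17/138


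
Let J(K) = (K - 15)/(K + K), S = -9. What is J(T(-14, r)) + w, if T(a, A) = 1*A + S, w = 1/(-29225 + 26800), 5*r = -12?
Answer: 53331/46075 ≈ 1.1575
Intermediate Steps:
r = -12/5 (r = (⅕)*(-12) = -12/5 ≈ -2.4000)
w = -1/2425 (w = 1/(-2425) = -1/2425 ≈ -0.00041237)
T(a, A) = -9 + A (T(a, A) = 1*A - 9 = A - 9 = -9 + A)
J(K) = (-15 + K)/(2*K) (J(K) = (-15 + K)/((2*K)) = (-15 + K)*(1/(2*K)) = (-15 + K)/(2*K))
J(T(-14, r)) + w = (-15 + (-9 - 12/5))/(2*(-9 - 12/5)) - 1/2425 = (-15 - 57/5)/(2*(-57/5)) - 1/2425 = (½)*(-5/57)*(-132/5) - 1/2425 = 22/19 - 1/2425 = 53331/46075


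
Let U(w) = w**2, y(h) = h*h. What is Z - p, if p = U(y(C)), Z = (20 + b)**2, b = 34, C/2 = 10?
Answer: -157084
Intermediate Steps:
C = 20 (C = 2*10 = 20)
y(h) = h**2
Z = 2916 (Z = (20 + 34)**2 = 54**2 = 2916)
p = 160000 (p = (20**2)**2 = 400**2 = 160000)
Z - p = 2916 - 1*160000 = 2916 - 160000 = -157084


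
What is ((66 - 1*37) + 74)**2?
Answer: 10609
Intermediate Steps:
((66 - 1*37) + 74)**2 = ((66 - 37) + 74)**2 = (29 + 74)**2 = 103**2 = 10609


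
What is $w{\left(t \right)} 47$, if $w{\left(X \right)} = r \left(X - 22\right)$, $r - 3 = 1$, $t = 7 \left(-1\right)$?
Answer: $-5452$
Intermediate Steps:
$t = -7$
$r = 4$ ($r = 3 + 1 = 4$)
$w{\left(X \right)} = -88 + 4 X$ ($w{\left(X \right)} = 4 \left(X - 22\right) = 4 \left(-22 + X\right) = -88 + 4 X$)
$w{\left(t \right)} 47 = \left(-88 + 4 \left(-7\right)\right) 47 = \left(-88 - 28\right) 47 = \left(-116\right) 47 = -5452$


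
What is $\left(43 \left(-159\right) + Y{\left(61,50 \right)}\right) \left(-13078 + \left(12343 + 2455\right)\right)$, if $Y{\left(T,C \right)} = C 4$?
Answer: $-11415640$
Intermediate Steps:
$Y{\left(T,C \right)} = 4 C$
$\left(43 \left(-159\right) + Y{\left(61,50 \right)}\right) \left(-13078 + \left(12343 + 2455\right)\right) = \left(43 \left(-159\right) + 4 \cdot 50\right) \left(-13078 + \left(12343 + 2455\right)\right) = \left(-6837 + 200\right) \left(-13078 + 14798\right) = \left(-6637\right) 1720 = -11415640$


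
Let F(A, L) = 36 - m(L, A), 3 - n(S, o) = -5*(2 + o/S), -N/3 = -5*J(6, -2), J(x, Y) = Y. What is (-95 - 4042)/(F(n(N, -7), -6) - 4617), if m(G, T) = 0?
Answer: 1379/1527 ≈ 0.90308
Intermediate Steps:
N = -30 (N = -(-15)*(-2) = -3*10 = -30)
n(S, o) = 13 + 5*o/S (n(S, o) = 3 - (-5)*(2 + o/S) = 3 - (-10 - 5*o/S) = 3 + (10 + 5*o/S) = 13 + 5*o/S)
F(A, L) = 36 (F(A, L) = 36 - 1*0 = 36 + 0 = 36)
(-95 - 4042)/(F(n(N, -7), -6) - 4617) = (-95 - 4042)/(36 - 4617) = -4137/(-4581) = -4137*(-1/4581) = 1379/1527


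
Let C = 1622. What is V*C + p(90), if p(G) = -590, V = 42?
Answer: 67534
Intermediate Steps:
V*C + p(90) = 42*1622 - 590 = 68124 - 590 = 67534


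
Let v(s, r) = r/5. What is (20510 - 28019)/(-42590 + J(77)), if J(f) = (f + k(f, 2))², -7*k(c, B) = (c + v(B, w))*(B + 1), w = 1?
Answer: 9198525/49810381 ≈ 0.18467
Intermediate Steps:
v(s, r) = r/5 (v(s, r) = r*(⅕) = r/5)
k(c, B) = -(1 + B)*(⅕ + c)/7 (k(c, B) = -(c + (⅕)*1)*(B + 1)/7 = -(c + ⅕)*(1 + B)/7 = -(⅕ + c)*(1 + B)/7 = -(1 + B)*(⅕ + c)/7)
J(f) = (-3/35 + 4*f/7)² (J(f) = (f + (-1/35 - f/7 - 1/35*2 - ⅐*2*f))² = (f + (-1/35 - f/7 - 2/35 - 2*f/7))² = (f + (-3/35 - 3*f/7))² = (-3/35 + 4*f/7)²)
(20510 - 28019)/(-42590 + J(77)) = (20510 - 28019)/(-42590 + (-3 + 20*77)²/1225) = -7509/(-42590 + (-3 + 1540)²/1225) = -7509/(-42590 + (1/1225)*1537²) = -7509/(-42590 + (1/1225)*2362369) = -7509/(-42590 + 2362369/1225) = -7509/(-49810381/1225) = -7509*(-1225/49810381) = 9198525/49810381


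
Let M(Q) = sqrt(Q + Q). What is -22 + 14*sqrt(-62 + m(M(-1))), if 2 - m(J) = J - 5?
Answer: -22 + 14*sqrt(-55 - I*sqrt(2)) ≈ -20.665 - 103.84*I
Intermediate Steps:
M(Q) = sqrt(2)*sqrt(Q) (M(Q) = sqrt(2*Q) = sqrt(2)*sqrt(Q))
m(J) = 7 - J (m(J) = 2 - (J - 5) = 2 - (-5 + J) = 2 + (5 - J) = 7 - J)
-22 + 14*sqrt(-62 + m(M(-1))) = -22 + 14*sqrt(-62 + (7 - sqrt(2)*sqrt(-1))) = -22 + 14*sqrt(-62 + (7 - sqrt(2)*I)) = -22 + 14*sqrt(-62 + (7 - I*sqrt(2))) = -22 + 14*sqrt(-55 - I*sqrt(2))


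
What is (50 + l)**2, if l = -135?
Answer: 7225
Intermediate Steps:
(50 + l)**2 = (50 - 135)**2 = (-85)**2 = 7225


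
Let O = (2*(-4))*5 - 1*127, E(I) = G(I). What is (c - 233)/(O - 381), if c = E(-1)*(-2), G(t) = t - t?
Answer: 233/548 ≈ 0.42518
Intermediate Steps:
G(t) = 0
E(I) = 0
O = -167 (O = -8*5 - 127 = -40 - 127 = -167)
c = 0 (c = 0*(-2) = 0)
(c - 233)/(O - 381) = (0 - 233)/(-167 - 381) = -233/(-548) = -233*(-1/548) = 233/548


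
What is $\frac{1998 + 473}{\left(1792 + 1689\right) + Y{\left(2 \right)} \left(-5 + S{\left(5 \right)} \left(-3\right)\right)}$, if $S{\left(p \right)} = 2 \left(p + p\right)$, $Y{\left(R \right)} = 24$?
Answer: $\frac{2471}{1921} \approx 1.2863$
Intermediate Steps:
$S{\left(p \right)} = 4 p$ ($S{\left(p \right)} = 2 \cdot 2 p = 4 p$)
$\frac{1998 + 473}{\left(1792 + 1689\right) + Y{\left(2 \right)} \left(-5 + S{\left(5 \right)} \left(-3\right)\right)} = \frac{1998 + 473}{\left(1792 + 1689\right) + 24 \left(-5 + 4 \cdot 5 \left(-3\right)\right)} = \frac{2471}{3481 + 24 \left(-5 + 20 \left(-3\right)\right)} = \frac{2471}{3481 + 24 \left(-5 - 60\right)} = \frac{2471}{3481 + 24 \left(-65\right)} = \frac{2471}{3481 - 1560} = \frac{2471}{1921}$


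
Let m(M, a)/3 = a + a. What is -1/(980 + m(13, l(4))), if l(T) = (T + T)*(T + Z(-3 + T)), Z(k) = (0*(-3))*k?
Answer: -1/1172 ≈ -0.00085324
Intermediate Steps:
Z(k) = 0 (Z(k) = 0*k = 0)
l(T) = 2*T² (l(T) = (T + T)*(T + 0) = (2*T)*T = 2*T²)
m(M, a) = 6*a (m(M, a) = 3*(a + a) = 3*(2*a) = 6*a)
-1/(980 + m(13, l(4))) = -1/(980 + 6*(2*4²)) = -1/(980 + 6*(2*16)) = -1/(980 + 6*32) = -1/(980 + 192) = -1/1172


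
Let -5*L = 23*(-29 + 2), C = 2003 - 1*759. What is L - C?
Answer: -5599/5 ≈ -1119.8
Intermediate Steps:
C = 1244 (C = 2003 - 759 = 1244)
L = 621/5 (L = -23*(-29 + 2)/5 = -23*(-27)/5 = -1/5*(-621) = 621/5 ≈ 124.20)
L - C = 621/5 - 1*1244 = 621/5 - 1244 = -5599/5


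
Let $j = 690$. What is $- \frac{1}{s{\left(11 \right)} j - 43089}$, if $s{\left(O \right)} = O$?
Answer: $\frac{1}{35499} \approx 2.817 \cdot 10^{-5}$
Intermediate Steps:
$- \frac{1}{s{\left(11 \right)} j - 43089} = - \frac{1}{11 \cdot 690 - 43089} = - \frac{1}{7590 - 43089} = - \frac{1}{-35499} = \left(-1\right) \left(- \frac{1}{35499}\right) = \frac{1}{35499}$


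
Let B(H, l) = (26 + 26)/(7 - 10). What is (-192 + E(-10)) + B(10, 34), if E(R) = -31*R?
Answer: 302/3 ≈ 100.67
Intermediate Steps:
B(H, l) = -52/3 (B(H, l) = 52/(-3) = 52*(-1/3) = -52/3)
(-192 + E(-10)) + B(10, 34) = (-192 - 31*(-10)) - 52/3 = (-192 + 310) - 52/3 = 118 - 52/3 = 302/3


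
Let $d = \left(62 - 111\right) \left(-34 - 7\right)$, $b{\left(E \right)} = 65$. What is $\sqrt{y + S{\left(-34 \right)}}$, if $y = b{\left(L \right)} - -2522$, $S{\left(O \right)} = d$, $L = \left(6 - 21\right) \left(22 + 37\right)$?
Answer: $2 \sqrt{1149} \approx 67.794$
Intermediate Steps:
$L = -885$ ($L = \left(-15\right) 59 = -885$)
$d = 2009$ ($d = \left(-49\right) \left(-41\right) = 2009$)
$S{\left(O \right)} = 2009$
$y = 2587$ ($y = 65 - -2522 = 65 + 2522 = 2587$)
$\sqrt{y + S{\left(-34 \right)}} = \sqrt{2587 + 2009} = \sqrt{4596} = 2 \sqrt{1149}$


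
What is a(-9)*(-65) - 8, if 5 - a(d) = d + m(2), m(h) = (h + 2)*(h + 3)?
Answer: 382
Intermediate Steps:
m(h) = (2 + h)*(3 + h)
a(d) = -15 - d (a(d) = 5 - (d + (6 + 2**2 + 5*2)) = 5 - (d + (6 + 4 + 10)) = 5 - (d + 20) = 5 - (20 + d) = 5 + (-20 - d) = -15 - d)
a(-9)*(-65) - 8 = (-15 - 1*(-9))*(-65) - 8 = (-15 + 9)*(-65) - 8 = -6*(-65) - 8 = 390 - 8 = 382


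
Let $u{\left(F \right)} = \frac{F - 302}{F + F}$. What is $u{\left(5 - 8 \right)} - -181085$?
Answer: $\frac{1086815}{6} \approx 1.8114 \cdot 10^{5}$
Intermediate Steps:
$u{\left(F \right)} = \frac{-302 + F}{2 F}$
$u{\left(5 - 8 \right)} - -181085 = \frac{-302 + \left(5 - 8\right)}{2 \left(5 - 8\right)} - -181085 = \frac{-302 + \left(5 - 8\right)}{2 \left(5 - 8\right)} + 181085 = \frac{-302 - 3}{2 \left(-3\right)} + 181085 = \frac{1}{2} \left(- \frac{1}{3}\right) \left(-305\right) + 181085 = \frac{305}{6} + 181085 = \frac{1086815}{6}$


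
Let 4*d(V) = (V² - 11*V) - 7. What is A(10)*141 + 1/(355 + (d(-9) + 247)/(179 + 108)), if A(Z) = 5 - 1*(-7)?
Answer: 691523240/408701 ≈ 1692.0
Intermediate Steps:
A(Z) = 12 (A(Z) = 5 + 7 = 12)
d(V) = -7/4 - 11*V/4 + V²/4 (d(V) = ((V² - 11*V) - 7)/4 = (-7 + V² - 11*V)/4 = -7/4 - 11*V/4 + V²/4)
A(10)*141 + 1/(355 + (d(-9) + 247)/(179 + 108)) = 12*141 + 1/(355 + ((-7/4 - 11/4*(-9) + (¼)*(-9)²) + 247)/(179 + 108)) = 1692 + 1/(355 + ((-7/4 + 99/4 + (¼)*81) + 247)/287) = 1692 + 1/(355 + ((-7/4 + 99/4 + 81/4) + 247)*(1/287)) = 1692 + 1/(355 + (173/4 + 247)*(1/287)) = 1692 + 1/(355 + (1161/4)*(1/287)) = 1692 + 1/(355 + 1161/1148) = 1692 + 1/(408701/1148) = 1692 + 1148/408701 = 691523240/408701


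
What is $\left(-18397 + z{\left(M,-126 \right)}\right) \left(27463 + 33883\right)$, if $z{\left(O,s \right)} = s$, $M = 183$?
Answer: $-1136311958$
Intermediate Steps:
$\left(-18397 + z{\left(M,-126 \right)}\right) \left(27463 + 33883\right) = \left(-18397 - 126\right) \left(27463 + 33883\right) = \left(-18523\right) 61346 = -1136311958$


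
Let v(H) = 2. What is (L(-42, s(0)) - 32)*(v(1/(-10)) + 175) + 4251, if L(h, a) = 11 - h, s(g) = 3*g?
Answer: 7968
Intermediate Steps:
(L(-42, s(0)) - 32)*(v(1/(-10)) + 175) + 4251 = ((11 - 1*(-42)) - 32)*(2 + 175) + 4251 = ((11 + 42) - 32)*177 + 4251 = (53 - 32)*177 + 4251 = 21*177 + 4251 = 3717 + 4251 = 7968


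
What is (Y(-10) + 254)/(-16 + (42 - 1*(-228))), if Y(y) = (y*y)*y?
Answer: -373/127 ≈ -2.9370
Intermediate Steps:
Y(y) = y³ (Y(y) = y²*y = y³)
(Y(-10) + 254)/(-16 + (42 - 1*(-228))) = ((-10)³ + 254)/(-16 + (42 - 1*(-228))) = (-1000 + 254)/(-16 + (42 + 228)) = -746/(-16 + 270) = -746/254 = -746*1/254 = -373/127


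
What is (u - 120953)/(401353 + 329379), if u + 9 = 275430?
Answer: 38617/182683 ≈ 0.21139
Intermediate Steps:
u = 275421 (u = -9 + 275430 = 275421)
(u - 120953)/(401353 + 329379) = (275421 - 120953)/(401353 + 329379) = 154468/730732 = 154468*(1/730732) = 38617/182683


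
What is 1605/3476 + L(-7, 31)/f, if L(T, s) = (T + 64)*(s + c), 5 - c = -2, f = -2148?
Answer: -340123/622204 ≈ -0.54664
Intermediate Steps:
c = 7 (c = 5 - 1*(-2) = 5 + 2 = 7)
L(T, s) = (7 + s)*(64 + T) (L(T, s) = (T + 64)*(s + 7) = (64 + T)*(7 + s) = (7 + s)*(64 + T))
1605/3476 + L(-7, 31)/f = 1605/3476 + (448 + 7*(-7) + 64*31 - 7*31)/(-2148) = 1605*(1/3476) + (448 - 49 + 1984 - 217)*(-1/2148) = 1605/3476 + 2166*(-1/2148) = 1605/3476 - 361/358 = -340123/622204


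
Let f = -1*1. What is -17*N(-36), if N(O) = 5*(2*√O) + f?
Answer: 17 - 1020*I ≈ 17.0 - 1020.0*I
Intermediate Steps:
f = -1
N(O) = -1 + 10*√O (N(O) = 5*(2*√O) - 1 = 10*√O - 1 = -1 + 10*√O)
-17*N(-36) = -17*(-1 + 10*√(-36)) = -17*(-1 + 10*(6*I)) = -17*(-1 + 60*I) = 17 - 1020*I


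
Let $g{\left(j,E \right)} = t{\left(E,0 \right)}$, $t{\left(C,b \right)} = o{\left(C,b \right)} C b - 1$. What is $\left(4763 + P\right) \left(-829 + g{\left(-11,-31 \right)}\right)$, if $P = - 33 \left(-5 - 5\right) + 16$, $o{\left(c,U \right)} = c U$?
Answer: $-4240470$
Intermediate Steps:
$o{\left(c,U \right)} = U c$
$t{\left(C,b \right)} = -1 + C^{2} b^{2}$ ($t{\left(C,b \right)} = b C C b - 1 = C b C b - 1 = b C^{2} b - 1 = C^{2} b^{2} - 1 = -1 + C^{2} b^{2}$)
$g{\left(j,E \right)} = -1$ ($g{\left(j,E \right)} = -1 + E^{2} \cdot 0^{2} = -1 + E^{2} \cdot 0 = -1 + 0 = -1$)
$P = 346$ ($P = \left(-33\right) \left(-10\right) + 16 = 330 + 16 = 346$)
$\left(4763 + P\right) \left(-829 + g{\left(-11,-31 \right)}\right) = \left(4763 + 346\right) \left(-829 - 1\right) = 5109 \left(-830\right) = -4240470$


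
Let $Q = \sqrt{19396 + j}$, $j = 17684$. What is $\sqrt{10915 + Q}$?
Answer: $\sqrt{10915 + 6 \sqrt{1030}} \approx 105.39$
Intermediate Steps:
$Q = 6 \sqrt{1030}$ ($Q = \sqrt{19396 + 17684} = \sqrt{37080} = 6 \sqrt{1030} \approx 192.56$)
$\sqrt{10915 + Q} = \sqrt{10915 + 6 \sqrt{1030}}$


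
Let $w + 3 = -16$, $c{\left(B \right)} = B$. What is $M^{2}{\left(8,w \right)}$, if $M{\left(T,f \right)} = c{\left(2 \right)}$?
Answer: $4$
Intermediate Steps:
$w = -19$ ($w = -3 - 16 = -19$)
$M{\left(T,f \right)} = 2$
$M^{2}{\left(8,w \right)} = 2^{2} = 4$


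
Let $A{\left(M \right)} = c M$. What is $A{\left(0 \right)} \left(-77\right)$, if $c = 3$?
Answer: $0$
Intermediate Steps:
$A{\left(M \right)} = 3 M$
$A{\left(0 \right)} \left(-77\right) = 3 \cdot 0 \left(-77\right) = 0 \left(-77\right) = 0$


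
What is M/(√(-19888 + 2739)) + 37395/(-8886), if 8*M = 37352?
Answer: -12465/2962 - 4669*I*√17149/17149 ≈ -4.2083 - 35.654*I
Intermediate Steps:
M = 4669 (M = (⅛)*37352 = 4669)
M/(√(-19888 + 2739)) + 37395/(-8886) = 4669/(√(-19888 + 2739)) + 37395/(-8886) = 4669/(√(-17149)) + 37395*(-1/8886) = 4669/((I*√17149)) - 12465/2962 = 4669*(-I*√17149/17149) - 12465/2962 = -4669*I*√17149/17149 - 12465/2962 = -12465/2962 - 4669*I*√17149/17149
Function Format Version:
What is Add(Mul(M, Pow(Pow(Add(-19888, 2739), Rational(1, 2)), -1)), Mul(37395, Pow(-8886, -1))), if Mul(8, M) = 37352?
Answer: Add(Rational(-12465, 2962), Mul(Rational(-4669, 17149), I, Pow(17149, Rational(1, 2)))) ≈ Add(-4.2083, Mul(-35.654, I))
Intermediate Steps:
M = 4669 (M = Mul(Rational(1, 8), 37352) = 4669)
Add(Mul(M, Pow(Pow(Add(-19888, 2739), Rational(1, 2)), -1)), Mul(37395, Pow(-8886, -1))) = Add(Mul(4669, Pow(Pow(Add(-19888, 2739), Rational(1, 2)), -1)), Mul(37395, Pow(-8886, -1))) = Add(Mul(4669, Pow(Pow(-17149, Rational(1, 2)), -1)), Mul(37395, Rational(-1, 8886))) = Add(Mul(4669, Pow(Mul(I, Pow(17149, Rational(1, 2))), -1)), Rational(-12465, 2962)) = Add(Mul(4669, Mul(Rational(-1, 17149), I, Pow(17149, Rational(1, 2)))), Rational(-12465, 2962)) = Add(Mul(Rational(-4669, 17149), I, Pow(17149, Rational(1, 2))), Rational(-12465, 2962)) = Add(Rational(-12465, 2962), Mul(Rational(-4669, 17149), I, Pow(17149, Rational(1, 2))))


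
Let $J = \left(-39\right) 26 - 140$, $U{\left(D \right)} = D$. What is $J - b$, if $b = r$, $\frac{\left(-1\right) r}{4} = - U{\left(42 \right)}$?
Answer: $-1322$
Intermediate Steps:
$J = -1154$ ($J = -1014 - 140 = -1154$)
$r = 168$ ($r = - 4 \left(\left(-1\right) 42\right) = \left(-4\right) \left(-42\right) = 168$)
$b = 168$
$J - b = -1154 - 168 = -1322$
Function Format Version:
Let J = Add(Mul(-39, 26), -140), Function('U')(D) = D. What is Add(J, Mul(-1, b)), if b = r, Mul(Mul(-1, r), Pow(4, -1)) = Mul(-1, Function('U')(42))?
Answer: -1322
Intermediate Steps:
J = -1154 (J = Add(-1014, -140) = -1154)
r = 168 (r = Mul(-4, Mul(-1, 42)) = Mul(-4, -42) = 168)
b = 168
Add(J, Mul(-1, b)) = Add(-1154, Mul(-1, 168)) = Add(-1154, -168) = -1322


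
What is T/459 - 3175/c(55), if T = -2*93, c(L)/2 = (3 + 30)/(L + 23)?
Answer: -6315757/1683 ≈ -3752.7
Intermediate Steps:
c(L) = 66/(23 + L) (c(L) = 2*((3 + 30)/(L + 23)) = 2*(33/(23 + L)) = 66/(23 + L))
T = -186
T/459 - 3175/c(55) = -186/459 - 3175/(66/(23 + 55)) = -186*1/459 - 3175/(66/78) = -62/153 - 3175/(66*(1/78)) = -62/153 - 3175/11/13 = -62/153 - 3175*13/11 = -62/153 - 41275/11 = -6315757/1683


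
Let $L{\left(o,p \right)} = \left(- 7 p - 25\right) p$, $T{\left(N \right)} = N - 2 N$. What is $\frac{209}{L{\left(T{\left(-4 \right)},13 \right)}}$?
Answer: $- \frac{209}{1508} \approx -0.13859$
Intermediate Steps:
$T{\left(N \right)} = - N$
$L{\left(o,p \right)} = p \left(-25 - 7 p\right)$ ($L{\left(o,p \right)} = \left(-25 - 7 p\right) p = p \left(-25 - 7 p\right)$)
$\frac{209}{L{\left(T{\left(-4 \right)},13 \right)}} = \frac{209}{\left(-1\right) 13 \left(25 + 7 \cdot 13\right)} = \frac{209}{\left(-1\right) 13 \left(25 + 91\right)} = \frac{209}{\left(-1\right) 13 \cdot 116} = \frac{209}{-1508} = 209 \left(- \frac{1}{1508}\right) = - \frac{209}{1508}$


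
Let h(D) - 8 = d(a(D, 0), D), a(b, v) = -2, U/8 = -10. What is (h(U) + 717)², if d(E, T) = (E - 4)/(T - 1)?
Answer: 383258929/729 ≈ 5.2573e+5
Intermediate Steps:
U = -80 (U = 8*(-10) = -80)
d(E, T) = (-4 + E)/(-1 + T)
h(D) = 8 - 6/(-1 + D) (h(D) = 8 + (-4 - 2)/(-1 + D) = 8 - 6/(-1 + D))
(h(U) + 717)² = (2*(-7 + 4*(-80))/(-1 - 80) + 717)² = (2*(-7 - 320)/(-81) + 717)² = (2*(-1/81)*(-327) + 717)² = (218/27 + 717)² = (19577/27)² = 383258929/729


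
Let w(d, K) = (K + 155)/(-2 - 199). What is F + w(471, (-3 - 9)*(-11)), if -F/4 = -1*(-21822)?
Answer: -17545175/201 ≈ -87289.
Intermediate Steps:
w(d, K) = -155/201 - K/201 (w(d, K) = (155 + K)/(-201) = (155 + K)*(-1/201) = -155/201 - K/201)
F = -87288 (F = -(-4)*(-21822) = -4*21822 = -87288)
F + w(471, (-3 - 9)*(-11)) = -87288 + (-155/201 - (-3 - 9)*(-11)/201) = -87288 + (-155/201 - (-4)*(-11)/67) = -87288 + (-155/201 - 1/201*132) = -87288 + (-155/201 - 44/67) = -87288 - 287/201 = -17545175/201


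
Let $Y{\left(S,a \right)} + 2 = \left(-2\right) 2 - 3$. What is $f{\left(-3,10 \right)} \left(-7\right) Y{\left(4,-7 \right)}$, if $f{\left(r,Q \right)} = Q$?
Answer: $630$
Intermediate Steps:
$Y{\left(S,a \right)} = -9$ ($Y{\left(S,a \right)} = -2 - 7 = -9$)
$f{\left(-3,10 \right)} \left(-7\right) Y{\left(4,-7 \right)} = 10 \left(-7\right) \left(-9\right) = \left(-70\right) \left(-9\right) = 630$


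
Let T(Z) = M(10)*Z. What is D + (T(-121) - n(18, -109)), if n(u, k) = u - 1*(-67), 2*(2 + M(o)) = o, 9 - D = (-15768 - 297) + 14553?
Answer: 1073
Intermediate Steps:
D = 1521 (D = 9 - ((-15768 - 297) + 14553) = 9 - (-16065 + 14553) = 9 - 1*(-1512) = 9 + 1512 = 1521)
M(o) = -2 + o/2
n(u, k) = 67 + u (n(u, k) = u + 67 = 67 + u)
T(Z) = 3*Z (T(Z) = (-2 + (½)*10)*Z = (-2 + 5)*Z = 3*Z)
D + (T(-121) - n(18, -109)) = 1521 + (3*(-121) - (67 + 18)) = 1521 + (-363 - 1*85) = 1521 + (-363 - 85) = 1521 - 448 = 1073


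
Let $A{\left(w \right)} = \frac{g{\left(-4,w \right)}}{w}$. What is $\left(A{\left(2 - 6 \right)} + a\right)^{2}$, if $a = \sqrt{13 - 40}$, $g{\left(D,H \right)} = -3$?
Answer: $- \frac{423}{16} + \frac{9 i \sqrt{3}}{2} \approx -26.438 + 7.7942 i$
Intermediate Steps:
$A{\left(w \right)} = - \frac{3}{w}$
$a = 3 i \sqrt{3}$ ($a = \sqrt{-27} = 3 i \sqrt{3} \approx 5.1962 i$)
$\left(A{\left(2 - 6 \right)} + a\right)^{2} = \left(- \frac{3}{2 - 6} + 3 i \sqrt{3}\right)^{2} = \left(- \frac{3}{-4} + 3 i \sqrt{3}\right)^{2} = \left(\left(-3\right) \left(- \frac{1}{4}\right) + 3 i \sqrt{3}\right)^{2} = \left(\frac{3}{4} + 3 i \sqrt{3}\right)^{2}$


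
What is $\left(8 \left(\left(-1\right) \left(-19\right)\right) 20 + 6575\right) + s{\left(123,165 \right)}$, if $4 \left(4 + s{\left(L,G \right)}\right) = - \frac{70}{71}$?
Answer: $\frac{1364727}{142} \approx 9610.8$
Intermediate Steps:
$s{\left(L,G \right)} = - \frac{603}{142}$ ($s{\left(L,G \right)} = -4 + \frac{\left(-70\right) \frac{1}{71}}{4} = -4 + \frac{1}{4} \left(- \frac{70}{71}\right) = -4 - \frac{35}{142} = - \frac{603}{142}$)
$\left(8 \left(\left(-1\right) \left(-19\right)\right) 20 + 6575\right) + s{\left(123,165 \right)} = \left(8 \left(\left(-1\right) \left(-19\right)\right) 20 + 6575\right) - \frac{603}{142} = \left(8 \cdot 19 \cdot 20 + 6575\right) - \frac{603}{142} = \left(152 \cdot 20 + 6575\right) - \frac{603}{142} = \left(3040 + 6575\right) - \frac{603}{142} = 9615 - \frac{603}{142} = \frac{1364727}{142}$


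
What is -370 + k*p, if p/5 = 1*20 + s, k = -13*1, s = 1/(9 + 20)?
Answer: -48495/29 ≈ -1672.2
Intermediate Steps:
s = 1/29 ≈ 0.034483
k = -13
p = 2905/29 (p = 5*(1*20 + 1/29) = 5*(20 + 1/29) = 5*(581/29) = 2905/29 ≈ 100.17)
-370 + k*p = -370 - 13*2905/29 = -370 - 37765/29 = -48495/29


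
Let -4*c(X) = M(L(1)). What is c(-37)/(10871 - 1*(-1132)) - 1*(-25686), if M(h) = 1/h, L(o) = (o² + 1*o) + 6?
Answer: 9865889855/384096 ≈ 25686.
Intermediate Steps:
L(o) = 6 + o + o² (L(o) = (o² + o) + 6 = (o + o²) + 6 = 6 + o + o²)
c(X) = -1/32 (c(X) = -1/(4*(6 + 1 + 1²)) = -1/(4*(6 + 1 + 1)) = -¼/8 = -¼*⅛ = -1/32)
c(-37)/(10871 - 1*(-1132)) - 1*(-25686) = -1/(32*(10871 - 1*(-1132))) - 1*(-25686) = -1/(32*(10871 + 1132)) + 25686 = -1/32/12003 + 25686 = -1/32*1/12003 + 25686 = -1/384096 + 25686 = 9865889855/384096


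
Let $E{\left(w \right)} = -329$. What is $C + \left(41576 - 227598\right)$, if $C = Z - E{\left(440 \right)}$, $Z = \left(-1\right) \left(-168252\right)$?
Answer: $-17441$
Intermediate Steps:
$Z = 168252$
$C = 168581$ ($C = 168252 - -329 = 168252 + 329 = 168581$)
$C + \left(41576 - 227598\right) = 168581 + \left(41576 - 227598\right) = 168581 - 186022 = -17441$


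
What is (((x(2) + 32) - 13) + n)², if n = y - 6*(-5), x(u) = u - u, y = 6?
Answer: 3025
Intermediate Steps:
x(u) = 0
n = 36 (n = 6 - 6*(-5) = 6 + 30 = 36)
(((x(2) + 32) - 13) + n)² = (((0 + 32) - 13) + 36)² = ((32 - 13) + 36)² = (19 + 36)² = 55² = 3025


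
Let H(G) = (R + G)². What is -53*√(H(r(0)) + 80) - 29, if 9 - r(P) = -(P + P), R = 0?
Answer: -29 - 53*√161 ≈ -701.49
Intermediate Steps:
r(P) = 9 + 2*P (r(P) = 9 - (-1)*(P + P) = 9 - (-1)*2*P = 9 - (-2)*P = 9 + 2*P)
H(G) = G² (H(G) = (0 + G)² = G²)
-53*√(H(r(0)) + 80) - 29 = -53*√((9 + 2*0)² + 80) - 29 = -53*√((9 + 0)² + 80) - 29 = -53*√(9² + 80) - 29 = -53*√(81 + 80) - 29 = -53*√161 - 29 = -29 - 53*√161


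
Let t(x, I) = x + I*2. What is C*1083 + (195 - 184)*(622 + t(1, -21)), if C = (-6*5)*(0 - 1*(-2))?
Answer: -58589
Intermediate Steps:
t(x, I) = x + 2*I
C = -60 (C = -30*(0 + 2) = -30*2 = -60)
C*1083 + (195 - 184)*(622 + t(1, -21)) = -60*1083 + (195 - 184)*(622 + (1 + 2*(-21))) = -64980 + 11*(622 + (1 - 42)) = -64980 + 11*(622 - 41) = -64980 + 11*581 = -64980 + 6391 = -58589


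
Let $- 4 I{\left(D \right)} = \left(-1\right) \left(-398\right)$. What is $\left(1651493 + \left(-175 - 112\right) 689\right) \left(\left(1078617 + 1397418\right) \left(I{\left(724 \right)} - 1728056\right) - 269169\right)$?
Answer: $-6220558121933968125$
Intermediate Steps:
$I{\left(D \right)} = - \frac{199}{2}$ ($I{\left(D \right)} = - \frac{\left(-1\right) \left(-398\right)}{4} = \left(- \frac{1}{4}\right) 398 = - \frac{199}{2}$)
$\left(1651493 + \left(-175 - 112\right) 689\right) \left(\left(1078617 + 1397418\right) \left(I{\left(724 \right)} - 1728056\right) - 269169\right) = \left(1651493 + \left(-175 - 112\right) 689\right) \left(\left(1078617 + 1397418\right) \left(- \frac{199}{2} - 1728056\right) - 269169\right) = \left(1651493 - 197743\right) \left(2476035 \left(- \frac{3456311}{2}\right) - 269169\right) = \left(1651493 - 197743\right) \left(- \frac{8557947006885}{2} - 269169\right) = 1453750 \left(- \frac{8557947545223}{2}\right) = -6220558121933968125$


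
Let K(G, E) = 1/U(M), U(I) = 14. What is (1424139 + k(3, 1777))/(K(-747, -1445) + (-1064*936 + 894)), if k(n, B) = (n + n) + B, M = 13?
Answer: -19962908/13930139 ≈ -1.4331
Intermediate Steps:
k(n, B) = B + 2*n (k(n, B) = 2*n + B = B + 2*n)
K(G, E) = 1/14
(1424139 + k(3, 1777))/(K(-747, -1445) + (-1064*936 + 894)) = (1424139 + (1777 + 2*3))/(1/14 + (-1064*936 + 894)) = (1424139 + (1777 + 6))/(1/14 + (-995904 + 894)) = (1424139 + 1783)/(1/14 - 995010) = 1425922/(-13930139/14) = 1425922*(-14/13930139) = -19962908/13930139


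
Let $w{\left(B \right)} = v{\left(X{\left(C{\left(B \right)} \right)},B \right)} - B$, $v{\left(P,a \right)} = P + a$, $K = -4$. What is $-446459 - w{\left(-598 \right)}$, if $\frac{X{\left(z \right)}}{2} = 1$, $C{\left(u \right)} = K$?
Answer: $-446461$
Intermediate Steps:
$C{\left(u \right)} = -4$
$X{\left(z \right)} = 2$ ($X{\left(z \right)} = 2 \cdot 1 = 2$)
$w{\left(B \right)} = 2$ ($w{\left(B \right)} = \left(2 + B\right) - B = 2$)
$-446459 - w{\left(-598 \right)} = -446459 - 2 = -446461$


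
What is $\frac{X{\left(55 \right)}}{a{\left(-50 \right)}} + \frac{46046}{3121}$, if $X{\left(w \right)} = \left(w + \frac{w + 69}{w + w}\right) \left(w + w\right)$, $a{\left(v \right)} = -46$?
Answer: $- \frac{8575469}{71783} \approx -119.46$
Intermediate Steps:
$X{\left(w \right)} = 2 w \left(w + \frac{69 + w}{2 w}\right)$ ($X{\left(w \right)} = \left(w + \frac{69 + w}{2 w}\right) 2 w = 2 w \left(w + \frac{69 + w}{2 w}\right)$)
$\frac{X{\left(55 \right)}}{a{\left(-50 \right)}} + \frac{46046}{3121} = \frac{69 + 55 + 2 \cdot 55^{2}}{-46} + \frac{46046}{3121} = \left(69 + 55 + 2 \cdot 3025\right) \left(- \frac{1}{46}\right) + 46046 \cdot \frac{1}{3121} = \left(69 + 55 + 6050\right) \left(- \frac{1}{46}\right) + \frac{46046}{3121} = 6174 \left(- \frac{1}{46}\right) + \frac{46046}{3121} = - \frac{3087}{23} + \frac{46046}{3121} = - \frac{8575469}{71783}$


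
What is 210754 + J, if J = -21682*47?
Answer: -808300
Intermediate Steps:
J = -1019054
210754 + J = 210754 - 1019054 = -808300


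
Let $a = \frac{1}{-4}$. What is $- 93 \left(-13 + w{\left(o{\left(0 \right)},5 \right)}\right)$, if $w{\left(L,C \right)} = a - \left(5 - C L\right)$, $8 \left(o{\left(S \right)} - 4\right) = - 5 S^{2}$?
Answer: $- \frac{651}{4} \approx -162.75$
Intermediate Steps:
$a = - \frac{1}{4} \approx -0.25$
$o{\left(S \right)} = 4 - \frac{5 S^{2}}{8}$ ($o{\left(S \right)} = 4 + \frac{\left(-5\right) S^{2}}{8} = 4 - \frac{5 S^{2}}{8}$)
$w{\left(L,C \right)} = - \frac{21}{4} + C L$ ($w{\left(L,C \right)} = - \frac{1}{4} - \left(5 - C L\right) = - \frac{1}{4} + \left(-5 + C L\right) = - \frac{21}{4} + C L$)
$- 93 \left(-13 + w{\left(o{\left(0 \right)},5 \right)}\right) = - 93 \left(-13 - \left(\frac{21}{4} - 5 \left(4 - \frac{5 \cdot 0^{2}}{8}\right)\right)\right) = - 93 \left(-13 - \left(\frac{21}{4} - 5 \left(4 - 0\right)\right)\right) = - 93 \left(-13 - \left(\frac{21}{4} - 5 \left(4 + 0\right)\right)\right) = - 93 \left(-13 + \left(- \frac{21}{4} + 5 \cdot 4\right)\right) = - 93 \left(-13 + \left(- \frac{21}{4} + 20\right)\right) = - 93 \left(-13 + \frac{59}{4}\right) = \left(-93\right) \frac{7}{4} = - \frac{651}{4}$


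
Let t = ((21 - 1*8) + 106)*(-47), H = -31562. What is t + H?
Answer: -37155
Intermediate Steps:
t = -5593 (t = ((21 - 8) + 106)*(-47) = (13 + 106)*(-47) = 119*(-47) = -5593)
t + H = -5593 - 31562 = -37155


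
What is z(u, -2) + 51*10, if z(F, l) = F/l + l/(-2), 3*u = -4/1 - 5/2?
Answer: 6145/12 ≈ 512.08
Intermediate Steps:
u = -13/6 (u = (-4/1 - 5/2)/3 = (-4*1 - 5*½)/3 = (-4 - 5/2)/3 = (⅓)*(-13/2) = -13/6 ≈ -2.1667)
z(F, l) = -l/2 + F/l (z(F, l) = F/l + l*(-½) = F/l - l/2 = -l/2 + F/l)
z(u, -2) + 51*10 = (-½*(-2) - 13/6/(-2)) + 51*10 = (1 - 13/6*(-½)) + 510 = (1 + 13/12) + 510 = 25/12 + 510 = 6145/12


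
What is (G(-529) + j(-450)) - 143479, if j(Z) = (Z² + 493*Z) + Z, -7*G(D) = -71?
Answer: -1142882/7 ≈ -1.6327e+5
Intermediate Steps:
G(D) = 71/7 (G(D) = -⅐*(-71) = 71/7)
j(Z) = Z² + 494*Z
(G(-529) + j(-450)) - 143479 = (71/7 - 450*(494 - 450)) - 143479 = (71/7 - 450*44) - 143479 = (71/7 - 19800) - 143479 = -138529/7 - 143479 = -1142882/7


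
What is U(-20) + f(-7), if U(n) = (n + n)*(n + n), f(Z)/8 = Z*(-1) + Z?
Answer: 1600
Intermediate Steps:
f(Z) = 0 (f(Z) = 8*(Z*(-1) + Z) = 8*(-Z + Z) = 8*0 = 0)
U(n) = 4*n² (U(n) = (2*n)*(2*n) = 4*n²)
U(-20) + f(-7) = 4*(-20)² + 0 = 4*400 + 0 = 1600 + 0 = 1600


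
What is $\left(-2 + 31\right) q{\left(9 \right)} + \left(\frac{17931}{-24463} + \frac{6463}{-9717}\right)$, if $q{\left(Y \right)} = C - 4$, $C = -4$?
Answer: $- \frac{55480357168}{237706971} \approx -233.4$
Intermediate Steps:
$q{\left(Y \right)} = -8$ ($q{\left(Y \right)} = -4 - 4 = -8$)
$\left(-2 + 31\right) q{\left(9 \right)} + \left(\frac{17931}{-24463} + \frac{6463}{-9717}\right) = \left(-2 + 31\right) \left(-8\right) + \left(\frac{17931}{-24463} + \frac{6463}{-9717}\right) = 29 \left(-8\right) + \left(17931 \left(- \frac{1}{24463}\right) + 6463 \left(- \frac{1}{9717}\right)\right) = -232 - \frac{332339896}{237706971} = - \frac{55480357168}{237706971}$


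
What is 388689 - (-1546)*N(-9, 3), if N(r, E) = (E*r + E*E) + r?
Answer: 346947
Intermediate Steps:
N(r, E) = r + E**2 + E*r (N(r, E) = (E*r + E**2) + r = (E**2 + E*r) + r = r + E**2 + E*r)
388689 - (-1546)*N(-9, 3) = 388689 - (-1546)*(-9 + 3**2 + 3*(-9)) = 388689 - (-1546)*(-9 + 9 - 27) = 388689 - (-1546)*(-27) = 388689 - 1*41742 = 388689 - 41742 = 346947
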